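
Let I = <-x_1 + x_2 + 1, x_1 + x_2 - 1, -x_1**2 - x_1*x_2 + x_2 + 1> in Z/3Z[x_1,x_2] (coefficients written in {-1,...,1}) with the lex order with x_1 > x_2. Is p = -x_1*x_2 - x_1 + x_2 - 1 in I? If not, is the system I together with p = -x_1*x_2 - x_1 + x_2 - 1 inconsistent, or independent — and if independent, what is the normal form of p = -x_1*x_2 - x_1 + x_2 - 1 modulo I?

First compute the reduced Gröbner basis of I by Buchberger's algorithm.
f_1 = -x_1 + x_2 + 1, LT = x_1.
f_2 = x_1 + x_2 - 1, LT = x_1.
f_3 = -x_1**2 - x_1*x_2 + x_2 + 1, LT = x_1**2.

S(f_1,f_2): lcm = x_1. S = x_2.
  leading term x_2: no divisor's leading term divides it; move x_2 to the remainder.
  remainder x_2 ≠ 0; add h_4 = x_2 to the basis.

S(f_1,f_3): lcm = x_1**2. S = x_1*x_2 - x_1 + x_2 + 1.
  leading term x_1*x_2: subtract (-x_2)·f_1 from x_1*x_2 - x_1 + x_2 + 1 → -x_1 + x_2**2 - x_2 + 1
  leading term x_1: subtract (1)·f_1 from -x_1 + x_2**2 - x_2 + 1 → x_2**2 + x_2
  leading term x_2**2: subtract (x_2)·h_4 from x_2**2 + x_2 → x_2
  leading term x_2: subtract (1)·h_4 from x_2 → 0
  remainder 0.

S(f_2,f_3): lcm = x_1**2. S = -x_1 + x_2 + 1.
  leading term x_1: subtract (1)·f_1 from -x_1 + x_2 + 1 → 0
  remainder 0.

S(f_1,h_4): leading monomials are coprime, so the S-polynomial reduces to 0 (Buchberger's first criterion).
S(f_2,h_4): leading monomials are coprime, so the S-polynomial reduces to 0 (Buchberger's first criterion).
S(f_3,h_4): leading monomials are coprime, so the S-polynomial reduces to 0 (Buchberger's first criterion).
Every S-polynomial of the final basis reduces to 0, so we have a Gröbner basis.
Inter-reduce: drop elements whose leading term is divisible by another's, tail-reduce, and make monic.
Reduced Gröbner basis: {x_1 - 1, x_2}.
Label its elements g_1 = x_1 - 1, g_2 = x_2.

Reduce p = -x_1*x_2 - x_1 + x_2 - 1 modulo G:
  leading term x_1*x_2: subtract (-x_2)·g_1 from -x_1*x_2 - x_1 + x_2 - 1 → -x_1 - 1
  leading term x_1: subtract (-1)·g_1 from -x_1 - 1 → 1
  leading term 1: no divisor's leading term divides it; move 1 to the remainder.
  normal form = 1.
The normal form is nonzero, so p ∉ I. Since p minus its normal form lies in I, I + (p) = I + (r) where r = 1; decide whether this ideal is the whole ring.
Here r = 1 is a nonzero constant, hence a unit: 1 ∈ I + (p), the Gröbner basis of I + (p) is {1}, and the enlarged system has no common solution — adjoining p is inconsistent.

Ideal membership is decidable via reduction modulo a Gröbner basis.

Adjoining -x_1*x_2 - x_1 + x_2 - 1 makes the ideal the whole ring: the system is inconsistent.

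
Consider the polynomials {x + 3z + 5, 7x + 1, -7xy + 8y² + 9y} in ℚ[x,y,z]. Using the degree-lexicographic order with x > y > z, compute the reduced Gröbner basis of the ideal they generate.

The reduced Gröbner basis is the canonical form of the ideal for this ordering.

f_1 = x + 3z + 5, LT = x.
f_2 = 7x + 1, LT = x.
f_3 = -7xy + 8y² + 9y, LT = xy.

S(f_1,f_2): lcm = x. S = 3z + 34/7.
  reduce S modulo (f_1, f_2, f_3):
  remainder 3z + 34/7 ≠ 0; add g_4 = 3z + 34/7 to the basis.

S(f_1,f_3): lcm = xy. S = 8/7y² + 3yz + 44/7y.
  reduce S modulo (f_1, f_2, f_3, g_4):
  remainder 8/7y² + 10/7y ≠ 0; add g_5 = 8/7y² + 10/7y to the basis.

The other S-polynomials (S(f_2,f_3), S(f_1,g_4), S(f_2,g_4), S(f_3,g_4), S(f_1,g_5), S(f_2,g_5), S(f_3,g_5), S(g_4,g_5)) all reduce to 0 modulo the current basis, so we have a Gröbner basis.
Inter-reduce: drop elements whose leading term is divisible by another's, tail-reduce, and make monic.

G = {y² + 5/4y, x + 1/7, z + 34/21}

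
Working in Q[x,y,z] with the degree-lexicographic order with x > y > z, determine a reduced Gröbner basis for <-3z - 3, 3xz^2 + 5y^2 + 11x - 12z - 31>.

f_1 = -3z - 3, LT = z.
f_2 = 3xz^2 + 5y^2 + 11x - 12z - 31, LT = xz^2.

S(f_1,f_2): lcm = xz^2. S = xz - 5/3y^2 - 11/3x + 4z + 31/3.
  reduce S modulo (f_1, f_2):
  remainder -5/3y^2 - 14/3x + 19/3 ≠ 0; add g_3 = -5/3y^2 - 14/3x + 19/3 to the basis.

The other S-polynomials (S(f_1,g_3), S(f_2,g_3)) all reduce to 0 modulo the current basis, so we have a Gröbner basis.
Inter-reduce: drop elements whose leading term is divisible by another's, tail-reduce, and make monic.

G = {y^2 + 14/5x - 19/5, z + 1}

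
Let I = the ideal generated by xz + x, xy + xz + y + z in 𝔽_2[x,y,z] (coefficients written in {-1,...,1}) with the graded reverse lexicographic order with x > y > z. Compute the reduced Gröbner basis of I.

G = {xy + x + y + z, xz + x, yz + z² + y + z}

f_1 = xz + x, LT = xz.
f_2 = xy + xz + y + z, LT = xy.

S(f_1,f_2): lcm = xyz. S = xz² + xy + yz + z².
  leading term xz²: subtract (z)·f_1 from xz² + xy + yz + z² → xy + xz + yz + z²
  leading term xy: subtract (1)·f_2 from xy + xz + yz + z² → yz + z² + y + z
  leading term yz: no divisor's leading term divides it; move yz to the remainder.
  leading term z²: no divisor's leading term divides it; move z² to the remainder.
  leading term y: no divisor's leading term divides it; move y to the remainder.
  leading term z: no divisor's leading term divides it; move z to the remainder.
  remainder yz + z² + y + z ≠ 0; add g_3 = yz + z² + y + z to the basis.

The other S-polynomials (S(f_1,g_3), S(f_2,g_3)) all reduce to 0 modulo the current basis, so we have a Gröbner basis.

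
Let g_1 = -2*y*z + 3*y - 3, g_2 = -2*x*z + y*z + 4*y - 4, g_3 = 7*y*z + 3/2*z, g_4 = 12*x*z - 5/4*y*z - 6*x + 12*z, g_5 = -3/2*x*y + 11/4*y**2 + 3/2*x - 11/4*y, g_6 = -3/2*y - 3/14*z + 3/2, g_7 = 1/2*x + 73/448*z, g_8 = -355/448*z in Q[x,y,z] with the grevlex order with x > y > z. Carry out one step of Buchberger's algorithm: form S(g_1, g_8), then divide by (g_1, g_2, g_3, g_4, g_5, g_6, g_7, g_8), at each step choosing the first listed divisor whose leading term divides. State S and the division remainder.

S(g_1, g_8) = -3/2*y + 3/2; remainder on division = 0.

lcm(LM(g_1), LM(g_8)) = y*z.
S = (lcm/LT(g_1))·g_1 − (lcm/LT(g_8))·g_8 = -3/2*y + 3/2.
Reduce S modulo (g_1, g_2, g_3, g_4, g_5, g_6, g_7, g_8) in that order:
  leading term y: subtract (1)·g_6 from -3/2*y + 3/2 → 3/14*z
  leading term z: subtract (-96/355)·g_8 from 3/14*z → 0
The remainder is 0, so this S-polynomial contributes no new basis element.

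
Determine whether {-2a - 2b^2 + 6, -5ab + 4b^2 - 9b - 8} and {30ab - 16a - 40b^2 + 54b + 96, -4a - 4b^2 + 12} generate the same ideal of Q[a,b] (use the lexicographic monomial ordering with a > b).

Yes, the ideals are equal.

Two ideals are equal iff their reduced Gröbner bases coincide (the reduced basis is unique for a fixed ordering).
Buchberger on the first generating set:
f_1 = -2a - 2b^2 + 6, LT = a.
f_2 = -5ab + 4b^2 - 9b - 8, LT = ab.

S(f_1,f_2): lcm = ab. S = b^3 + 4/5b^2 - 24/5b - 8/5.
  leading term b^3: no divisor's leading term divides it; move b^3 to the remainder.
  leading term b^2: no divisor's leading term divides it; move 4/5b^2 to the remainder.
  leading term b: no divisor's leading term divides it; move -24/5b to the remainder.
  leading term 1: no divisor's leading term divides it; move -8/5 to the remainder.
  remainder b^3 + 4/5b^2 - 24/5b - 8/5 ≠ 0; add g_3 = b^3 + 4/5b^2 - 24/5b - 8/5 to the basis.

The other S-polynomials (S(f_1,g_3), S(f_2,g_3)) all reduce to 0 modulo the current basis, so we have a Gröbner basis.
Inter-reduce: drop elements whose leading term is divisible by another's, tail-reduce, and make monic.
Reduced Gröbner basis: {a + b^2 - 3, b^3 + 4/5b^2 - 24/5b - 8/5}.

Buchberger on the second generating set:
h_1 = 30ab - 16a - 40b^2 + 54b + 96, LT = ab.
h_2 = -4a - 4b^2 + 12, LT = a.

S(h_1,h_2): lcm = ab. S = -8/15a - b^3 - 4/3b^2 + 24/5b + 16/5.
  leading term a: subtract (2/15)·h_2 from -8/15a - b^3 - 4/3b^2 + 24/5b + 16/5 → -b^3 - 4/5b^2 + 24/5b + 8/5
  leading term b^3: no divisor's leading term divides it; move -b^3 to the remainder.
  leading term b^2: no divisor's leading term divides it; move -4/5b^2 to the remainder.
  leading term b: no divisor's leading term divides it; move 24/5b to the remainder.
  leading term 1: no divisor's leading term divides it; move 8/5 to the remainder.
  remainder -b^3 - 4/5b^2 + 24/5b + 8/5 ≠ 0; add k_3 = -b^3 - 4/5b^2 + 24/5b + 8/5 to the basis.

The other S-polynomials (S(h_1,k_3), S(h_2,k_3)) all reduce to 0 modulo the current basis, so we have a Gröbner basis.
Inter-reduce: drop elements whose leading term is divisible by another's, tail-reduce, and make monic.
Reduced Gröbner basis: {a + b^2 - 3, b^3 + 4/5b^2 - 24/5b - 8/5}.

Same reduced basis, so the two generating sets span the same ideal.
The same test decides containment: I ⊆ J iff every generator of I reduces to 0 modulo a Gröbner basis of J.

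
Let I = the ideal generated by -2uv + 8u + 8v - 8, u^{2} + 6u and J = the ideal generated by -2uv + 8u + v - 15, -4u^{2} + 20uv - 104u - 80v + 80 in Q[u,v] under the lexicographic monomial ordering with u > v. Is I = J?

Two ideals are equal iff their reduced Gröbner bases coincide (the reduced basis is unique for a fixed ordering).
Buchberger on the first generating set:
f_1 = -2uv + 8u + 8v - 8, LT = uv.
f_2 = u^{2} + 6u, LT = u^{2}.

S(f_1,f_2): lcm = u^{2}v. S = -4u^{2} - 10uv + 4u.
  leading term u^{2}: subtract (-4)·f_2 from -4u^{2} - 10uv + 4u → -10uv + 28u
  leading term uv: subtract (5)·f_1 from -10uv + 28u → -12u - 40v + 40
  leading term u: no divisor's leading term divides it; move -12u to the remainder.
  leading term v: no divisor's leading term divides it; move -40v to the remainder.
  leading term 1: no divisor's leading term divides it; move 40 to the remainder.
  remainder -12u - 40v + 40 ≠ 0; add g_3 = -12u - 40v + 40 to the basis.

S(f_1,g_3): lcm = uv. S = -4u - \tfrac{10}{3}v^{2} - \tfrac{2}{3}v + 4.
  leading term u: subtract (\tfrac{1}{3})·g_3 from -4u - \tfrac{10}{3}v^{2} - \tfrac{2}{3}v + 4 → -\tfrac{10}{3}v^{2} + \tfrac{38}{3}v - \tfrac{28}{3}
  leading term v^{2}: no divisor's leading term divides it; move -\tfrac{10}{3}v^{2} to the remainder.
  leading term v: no divisor's leading term divides it; move \tfrac{38}{3}v to the remainder.
  leading term 1: no divisor's leading term divides it; move -\tfrac{28}{3} to the remainder.
  remainder -\tfrac{10}{3}v^{2} + \tfrac{38}{3}v - \tfrac{28}{3} ≠ 0; add g_4 = -\tfrac{10}{3}v^{2} + \tfrac{38}{3}v - \tfrac{28}{3} to the basis.

The other S-polynomials (S(f_2,g_3), S(f_1,g_4), S(f_2,g_4), S(g_3,g_4)) all reduce to 0 modulo the current basis, so we have a Gröbner basis.
Inter-reduce: drop elements whose leading term is divisible by another's, tail-reduce, and make monic.
Reduced Gröbner basis: {u + \tfrac{10}{3}v - \tfrac{10}{3}, v^{2} - \tfrac{19}{5}v + \tfrac{14}{5}}.

Buchberger on the second generating set:
h_1 = -2uv + 8u + v - 15, LT = uv.
h_2 = -4u^{2} + 20uv - 104u - 80v + 80, LT = u^{2}.

S(h_1,h_2): lcm = u^{2}v. S = -4u^{2} + 5uv^{2} - \tfrac{53}{2}uv + \tfrac{15}{2}u - 20v^{2} + 20v.
  leading term u^{2}: subtract (1)·h_2 from -4u^{2} + 5uv^{2} - \tfrac{53}{2}uv + \tfrac{15}{2}u - 20v^{2} + 20v → 5uv^{2} - \tfrac{93}{2}uv + \tfrac{223}{2}u - 20v^{2} + 100v - 80
  leading term uv^{2}: subtract (-\tfrac{5}{2}v)·h_1 from 5uv^{2} - \tfrac{93}{2}uv + \tfrac{223}{2}u - 20v^{2} + 100v - 80 → -\tfrac{53}{2}uv + \tfrac{223}{2}u - \tfrac{35}{2}v^{2} + \tfrac{125}{2}v - 80
  leading term uv: subtract (\tfrac{53}{4})·h_1 from -\tfrac{53}{2}uv + \tfrac{223}{2}u - \tfrac{35}{2}v^{2} + \tfrac{125}{2}v - 80 → \tfrac{11}{2}u - \tfrac{35}{2}v^{2} + \tfrac{197}{4}v + \tfrac{475}{4}
  leading term u: no divisor's leading term divides it; move \tfrac{11}{2}u to the remainder.
  leading term v^{2}: no divisor's leading term divides it; move -\tfrac{35}{2}v^{2} to the remainder.
  leading term v: no divisor's leading term divides it; move \tfrac{197}{4}v to the remainder.
  leading term 1: no divisor's leading term divides it; move \tfrac{475}{4} to the remainder.
  remainder \tfrac{11}{2}u - \tfrac{35}{2}v^{2} + \tfrac{197}{4}v + \tfrac{475}{4} ≠ 0; add k_3 = \tfrac{11}{2}u - \tfrac{35}{2}v^{2} + \tfrac{197}{4}v + \tfrac{475}{4} to the basis.

S(h_1,k_3): lcm = uv. S = -4u + \tfrac{35}{11}v^{3} - \tfrac{197}{22}v^{2} - \tfrac{243}{11}v + \tfrac{15}{2}.
  leading term u: subtract (-\tfrac{8}{11})·k_3 from -4u + \tfrac{35}{11}v^{3} - \tfrac{197}{22}v^{2} - \tfrac{243}{11}v + \tfrac{15}{2} → \tfrac{35}{11}v^{3} - \tfrac{477}{22}v^{2} + \tfrac{151}{11}v + \tfrac{2065}{22}
  leading term v^{3}: no divisor's leading term divides it; move \tfrac{35}{11}v^{3} to the remainder.
  leading term v^{2}: no divisor's leading term divides it; move -\tfrac{477}{22}v^{2} to the remainder.
  leading term v: no divisor's leading term divides it; move \tfrac{151}{11}v to the remainder.
  leading term 1: no divisor's leading term divides it; move \tfrac{2065}{22} to the remainder.
  remainder \tfrac{35}{11}v^{3} - \tfrac{477}{22}v^{2} + \tfrac{151}{11}v + \tfrac{2065}{22} ≠ 0; add k_4 = \tfrac{35}{11}v^{3} - \tfrac{477}{22}v^{2} + \tfrac{151}{11}v + \tfrac{2065}{22} to the basis.

The other S-polynomials (S(h_2,k_3), S(h_1,k_4), S(h_2,k_4), S(k_3,k_4)) all reduce to 0 modulo the current basis, so we have a Gröbner basis.
Inter-reduce: drop elements whose leading term is divisible by another's, tail-reduce, and make monic.
Reduced Gröbner basis: {u - \tfrac{35}{11}v^{2} + \tfrac{197}{22}v + \tfrac{475}{22}, v^{3} - \tfrac{477}{70}v^{2} + \tfrac{151}{35}v + \tfrac{59}{2}}.

These differ, so the ideals are not equal.
The same test decides containment: I ⊆ J iff every generator of I reduces to 0 modulo a Gröbner basis of J.

No, the ideals differ.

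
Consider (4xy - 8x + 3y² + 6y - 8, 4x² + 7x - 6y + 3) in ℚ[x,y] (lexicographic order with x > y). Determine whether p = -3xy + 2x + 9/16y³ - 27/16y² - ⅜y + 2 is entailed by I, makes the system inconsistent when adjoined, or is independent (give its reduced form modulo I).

-3xy + 2x + 9/16y³ - 27/16y² - ⅜y + 2 lies in I (it reduces to 0).

First compute the reduced Gröbner basis of I by Buchberger's algorithm.
f_1 = 4xy - 8x + 3y² + 6y - 8, LT = xy.
f_2 = 4x² + 7x - 6y + 3, LT = x².

S(f_1,f_2): lcm = x²y. S = -2x² + ¾xy² - ¼xy - 2x + 3/2y² - ¾y.
  reduce S modulo (f_1, f_2):
  remainder 4x - 9/16y³ - 9/16y² - 33/8y + 4 ≠ 0; add h_3 = 4x - 9/16y³ - 9/16y² - 33/8y + 4 to the basis.

S(f_1,h_3): lcm = xy. S = -2x + 9/64y⁴ + 9/64y³ + 57/32y² + ½y - 2.
  reduce S modulo (f_1, f_2, h_3):
  remainder 9/64y⁴ - 9/64y³ + 3/2y² - 25/16y ≠ 0; add h_4 = 9/64y⁴ - 9/64y³ + 3/2y² - 25/16y to the basis.

The other S-polynomials (S(f_2,h_3), S(f_1,h_4), S(f_2,h_4), S(h_3,h_4)) all reduce to 0 modulo the current basis, so we have a Gröbner basis.
Inter-reduce: drop elements whose leading term is divisible by another's, tail-reduce, and make monic.
Reduced Gröbner basis: {x - 9/64y³ - 9/64y² - 33/32y + 1, y⁴ - y³ + 32/3y² - 100/9y}.
Label its elements g_1 = x - 9/64y³ - 9/64y² - 33/32y + 1, g_2 = y⁴ - y³ + 32/3y² - 100/9y.

Reduce p = -3xy + 2x + 9/16y³ - 27/16y² - ⅜y + 2 modulo G:
  leading term xy: subtract (-3y)·g_1 from -3xy + 2x + 9/16y³ - 27/16y² - ⅜y + 2 → 2x - 27/64y⁴ + 9/64y³ - 153/32y² + 21/8y + 2
  leading term x: subtract (2)·g_1 from 2x - 27/64y⁴ + 9/64y³ - 153/32y² + 21/8y + 2 → -27/64y⁴ + 27/64y³ - 9/2y² + 75/16y
  leading term y⁴: subtract (-27/64)·g_2 from -27/64y⁴ + 27/64y³ - 9/2y² + 75/16y → 0
  normal form = 0.
Since the normal form is 0, p ∈ I.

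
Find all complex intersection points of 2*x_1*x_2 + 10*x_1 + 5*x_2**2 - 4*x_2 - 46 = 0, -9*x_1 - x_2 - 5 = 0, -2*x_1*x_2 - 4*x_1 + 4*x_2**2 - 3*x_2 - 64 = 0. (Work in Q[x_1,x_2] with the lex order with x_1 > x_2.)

Compute a lex Gröbner basis by Buchberger's algorithm.
f_1 = 2*x_1*x_2 + 10*x_1 + 5*x_2**2 - 4*x_2 - 46, LT = x_1*x_2.
f_2 = -9*x_1 - x_2 - 5, LT = x_1.
f_3 = -2*x_1*x_2 - 4*x_1 + 4*x_2**2 - 3*x_2 - 64, LT = x_1*x_2.

S(f_1,f_2): lcm = x_1*x_2. S = 5*x_1 + 43/18*x_2**2 - 23/9*x_2 - 23.
  reduce S modulo (f_1, f_2, f_3):
  remainder 43/18*x_2**2 - 28/9*x_2 - 232/9 ≠ 0; add h_4 = 43/18*x_2**2 - 28/9*x_2 - 232/9 to the basis.

S(f_1,f_3): lcm = x_1*x_2. S = 3*x_1 + 9/2*x_2**2 - 7/2*x_2 - 55.
  reduce S modulo (f_1, f_2, f_3, h_4):
  remainder 523/258*x_2 - 1046/129 ≠ 0; add h_5 = 523/258*x_2 - 1046/129 to the basis.

The other S-polynomials (S(f_2,f_3), S(f_1,h_4), S(f_2,h_4), S(f_3,h_4), S(f_1,h_5), S(f_2,h_5), S(f_3,h_5), S(h_4,h_5)) all reduce to 0 modulo the current basis, so we have a Gröbner basis.
Inter-reduce: drop elements whose leading term is divisible by another's, tail-reduce, and make monic.
Reduced Gröbner basis: {x_1 + 1, x_2 - 4}.

Since the basis is lex-ordered, x_2 - 4 is univariate in x_2. Its roots are {4}. Back-substituting each root into the other basis elements fixes the other coordinates.
  x_2 = 4: the earlier basis element becomes x_1 + 1 = 0, giving x_1 = -1 — point (-1, 4).

{(-1, 4)}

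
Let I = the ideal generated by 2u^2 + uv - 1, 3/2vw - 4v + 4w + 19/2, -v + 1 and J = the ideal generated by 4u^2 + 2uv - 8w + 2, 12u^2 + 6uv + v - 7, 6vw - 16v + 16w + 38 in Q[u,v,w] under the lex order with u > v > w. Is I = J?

No, the ideals differ.

Since reduced Gröbner bases are canonical representatives of ideals under a given ordering, it suffices to compute and compare them.
Buchberger on the first generating set:
f_1 = 2u^2 + uv - 1, LT = u^2.
f_2 = 3/2vw - 4v + 4w + 19/2, LT = vw.
f_3 = -v + 1, LT = v.

S(f_2,f_3): lcm = vw. S = -8/3v + 11/3w + 19/3.
  reduce S modulo (f_1, f_2, f_3):
  remainder 11/3w + 11/3 ≠ 0; add g_4 = 11/3w + 11/3 to the basis.

The other S-polynomials (S(f_1,f_2), S(f_1,f_3), S(f_1,g_4), S(f_2,g_4), S(f_3,g_4)) all reduce to 0 modulo the current basis, so we have a Gröbner basis.
Inter-reduce: drop elements whose leading term is divisible by another's, tail-reduce, and make monic.
Reduced Gröbner basis: {u^2 + 1/2u - 1/2, v - 1, w + 1}.

Buchberger on the second generating set:
h_1 = 4u^2 + 2uv - 8w + 2, LT = u^2.
h_2 = 12u^2 + 6uv + v - 7, LT = u^2.
h_3 = 6vw - 16v + 16w + 38, LT = vw.

S(h_1,h_2): lcm = u^2. S = -1/12v - 2w + 13/12.
  reduce S modulo (h_1, h_2, h_3):
  remainder -1/12v - 2w + 13/12 ≠ 0; add k_4 = -1/12v - 2w + 13/12 to the basis.

S(h_3,k_4): lcm = vw. S = -8/3v - 24w^2 + 47/3w + 19/3.
  reduce S modulo (h_1, h_2, h_3, k_4):
  remainder -24w^2 + 239/3w - 85/3 ≠ 0; add k_5 = -24w^2 + 239/3w - 85/3 to the basis.

The other S-polynomials (S(h_1,h_3), S(h_2,h_3), S(h_1,k_4), S(h_2,k_4), S(h_1,k_5), S(h_2,k_5), S(h_3,k_5), S(k_4,k_5)) all reduce to 0 modulo the current basis, so we have a Gröbner basis.
Inter-reduce: drop elements whose leading term is divisible by another's, tail-reduce, and make monic.
Reduced Gröbner basis: {u^2 - 12uw + 13/2u - 2w + 1/2, v + 24w - 13, w^2 - 239/72w + 85/72}.

Since the reduced bases disagree, the two ideals are not the same.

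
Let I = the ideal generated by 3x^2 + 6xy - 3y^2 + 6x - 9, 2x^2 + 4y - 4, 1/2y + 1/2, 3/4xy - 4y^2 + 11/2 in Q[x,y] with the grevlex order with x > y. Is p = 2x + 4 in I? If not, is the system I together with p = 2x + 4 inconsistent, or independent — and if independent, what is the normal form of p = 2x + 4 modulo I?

First compute the reduced Gröbner basis of I by Buchberger's algorithm.
f_1 = 3x^2 + 6xy - 3y^2 + 6x - 9, LT = x^2.
f_2 = 2x^2 + 4y - 4, LT = x^2.
f_3 = 1/2y + 1/2, LT = y.
f_4 = 3/4xy - 4y^2 + 11/2, LT = xy.

S(f_1,f_4): lcm = x^2y. S = 22/3xy^2 - y^3 + 2xy - 22/3x - 3y.
  reduce S modulo (f_1, f_2, f_3, f_4):
  remainder -2x + 4 ≠ 0; add h_5 = -2x + 4 to the basis.

The other S-polynomials (S(f_1,f_2), S(f_1,f_3), S(f_2,f_3), S(f_2,f_4), S(f_3,f_4), S(f_1,h_5), S(f_2,h_5), S(f_3,h_5), S(f_4,h_5)) all reduce to 0 modulo the current basis, so we have a Gröbner basis.
Inter-reduce: drop elements whose leading term is divisible by another's, tail-reduce, and make monic.
Reduced Gröbner basis: {x - 2, y + 1}.
Label its elements g_1 = x - 2, g_2 = y + 1.

Reduce p = 2x + 4 modulo G:
  leading term x: subtract (2)·g_1 from 2x + 4 → 8
  leading term 1: no divisor's leading term divides it; move 8 to the remainder.
  normal form = 8.
The normal form is nonzero, so p ∉ I. Since p minus its normal form lies in I, I + (p) = I + (r) where r = 8; decide whether this ideal is the whole ring.
Here r = 8 is a nonzero constant, hence a unit: 1 ∈ I + (p), the Gröbner basis of I + (p) is {1}, and the enlarged system has no common solution — adjoining p is inconsistent.

Adjoining 2x + 4 makes the ideal the whole ring: the system is inconsistent.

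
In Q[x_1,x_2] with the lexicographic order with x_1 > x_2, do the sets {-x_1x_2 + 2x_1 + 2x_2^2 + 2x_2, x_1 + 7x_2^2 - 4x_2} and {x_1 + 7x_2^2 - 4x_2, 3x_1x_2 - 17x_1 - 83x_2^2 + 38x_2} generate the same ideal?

Yes, the ideals are equal.

Since reduced Gröbner bases are canonical representatives of ideals under a given ordering, it suffices to compute and compare them.
Buchberger on the first generating set:
f_1 = -x_1x_2 + 2x_1 + 2x_2^2 + 2x_2, LT = x_1x_2.
f_2 = x_1 + 7x_2^2 - 4x_2, LT = x_1.

S(f_1,f_2): lcm = x_1x_2. S = -2x_1 - 7x_2^3 + 2x_2^2 - 2x_2.
  reduce S modulo (f_1, f_2):
  remainder -7x_2^3 + 16x_2^2 - 10x_2 ≠ 0; add g_3 = -7x_2^3 + 16x_2^2 - 10x_2 to the basis.

The other S-polynomials (S(f_1,g_3), S(f_2,g_3)) all reduce to 0 modulo the current basis, so we have a Gröbner basis.
Inter-reduce: drop elements whose leading term is divisible by another's, tail-reduce, and make monic.
Reduced Gröbner basis: {x_1 + 7x_2^2 - 4x_2, x_2^3 - 16/7x_2^2 + 10/7x_2}.

Buchberger on the second generating set:
h_1 = x_1 + 7x_2^2 - 4x_2, LT = x_1.
h_2 = 3x_1x_2 - 17x_1 - 83x_2^2 + 38x_2, LT = x_1x_2.

S(h_1,h_2): lcm = x_1x_2. S = 17/3x_1 + 7x_2^3 + 71/3x_2^2 - 38/3x_2.
  reduce S modulo (h_1, h_2):
  remainder 7x_2^3 - 16x_2^2 + 10x_2 ≠ 0; add k_3 = 7x_2^3 - 16x_2^2 + 10x_2 to the basis.

The other S-polynomials (S(h_1,k_3), S(h_2,k_3)) all reduce to 0 modulo the current basis, so we have a Gröbner basis.
Inter-reduce: drop elements whose leading term is divisible by another's, tail-reduce, and make monic.
Reduced Gröbner basis: {x_1 + 7x_2^2 - 4x_2, x_2^3 - 16/7x_2^2 + 10/7x_2}.

These coincide, so the ideals are equal.
The same test decides containment: I ⊆ J iff every generator of I reduces to 0 modulo a Gröbner basis of J.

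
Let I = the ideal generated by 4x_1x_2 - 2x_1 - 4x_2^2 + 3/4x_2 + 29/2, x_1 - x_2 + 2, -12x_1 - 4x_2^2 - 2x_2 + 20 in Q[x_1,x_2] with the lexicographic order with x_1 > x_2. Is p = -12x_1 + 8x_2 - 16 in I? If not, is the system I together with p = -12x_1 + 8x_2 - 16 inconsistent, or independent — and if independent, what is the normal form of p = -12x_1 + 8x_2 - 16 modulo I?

First compute the reduced Gröbner basis of I by Buchberger's algorithm.
f_1 = 4x_1x_2 - 2x_1 - 4x_2^2 + 3/4x_2 + 29/2, LT = x_1x_2.
f_2 = x_1 - x_2 + 2, LT = x_1.
f_3 = -12x_1 - 4x_2^2 - 2x_2 + 20, LT = x_1.

S(f_1,f_2): lcm = x_1x_2. S = -1/2x_1 - 29/16x_2 + 29/8.
  leading term x_1: subtract (-1/2)·f_2 from -1/2x_1 - 29/16x_2 + 29/8 → -37/16x_2 + 37/8
  leading term x_2: no divisor's leading term divides it; move -37/16x_2 to the remainder.
  leading term 1: no divisor's leading term divides it; move 37/8 to the remainder.
  remainder -37/16x_2 + 37/8 ≠ 0; add h_4 = -37/16x_2 + 37/8 to the basis.

The other S-polynomials (S(f_1,f_3), S(f_2,f_3), S(f_1,h_4), S(f_2,h_4), S(f_3,h_4)) all reduce to 0 modulo the current basis, so we have a Gröbner basis.
Inter-reduce: drop elements whose leading term is divisible by another's, tail-reduce, and make monic.
Reduced Gröbner basis: {x_1, x_2 - 2}.
Label its elements g_1 = x_1, g_2 = x_2 - 2.

Reduce p = -12x_1 + 8x_2 - 16 modulo G:
  leading term x_1: subtract (-12)·g_1 from -12x_1 + 8x_2 - 16 → 8x_2 - 16
  leading term x_2: subtract (8)·g_2 from 8x_2 - 16 → 0
  normal form = 0.
Since the normal form is 0, p ∈ I.

-12x_1 + 8x_2 - 16 lies in I (it reduces to 0).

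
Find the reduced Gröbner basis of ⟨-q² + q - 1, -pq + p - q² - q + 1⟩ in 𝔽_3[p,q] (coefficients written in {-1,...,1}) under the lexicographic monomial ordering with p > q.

G = {p - 1, q² - q + 1}

f_1 = -q² + q - 1, LT = q².
f_2 = -pq + p - q² - q + 1, LT = pq.

S(f_1,f_2): lcm = pq². S = p - q³ - q² + q.
  leading term p: no divisor's leading term divides it; move p to the remainder.
  leading term q³: subtract (q)·f_1 from -q³ - q² + q → q² - q
  leading term q²: subtract (-1)·f_1 from q² - q → -1
  leading term 1: no divisor's leading term divides it; move -1 to the remainder.
  remainder p - 1 ≠ 0; add g_3 = p - 1 to the basis.

The other S-polynomials (S(f_1,g_3), S(f_2,g_3)) all reduce to 0 modulo the current basis, so we have a Gröbner basis.
Inter-reduce: drop elements whose leading term is divisible by another's, tail-reduce, and make monic.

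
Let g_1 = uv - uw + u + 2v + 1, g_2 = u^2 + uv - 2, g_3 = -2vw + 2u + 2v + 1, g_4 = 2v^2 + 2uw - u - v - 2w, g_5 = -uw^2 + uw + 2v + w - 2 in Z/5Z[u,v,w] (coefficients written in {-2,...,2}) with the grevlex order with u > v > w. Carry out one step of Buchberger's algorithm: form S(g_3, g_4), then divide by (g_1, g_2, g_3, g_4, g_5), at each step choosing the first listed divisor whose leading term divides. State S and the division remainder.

S(g_3, g_4) = -uw^2 - uv - v^2 - 2uw - 2vw + w^2 + 2v; remainder on division = 2uw + w^2 + u + 2v - 2w + 2.

lcm(LM(g_3), LM(g_4)) = v^2w.
S = (lcm/LT(g_3))·g_3 − (lcm/LT(g_4))·g_4 = -uw^2 - uv - v^2 - 2uw - 2vw + w^2 + 2v.
Reduce S modulo (g_1, g_2, g_3, g_4, g_5) in that order:
  leading term uw^2: subtract (1)·g_5 from -uw^2 - uv - v^2 - 2uw - 2vw + w^2 + 2v → -uv - v^2 + 2uw - 2vw + w^2 - w + 2
  leading term uv: subtract (-1)·g_1 from -uv - v^2 + 2uw - 2vw + w^2 - w + 2 → -v^2 + uw - 2vw + w^2 + u + 2v - w - 2
  leading term v^2: subtract (2)·g_4 from -v^2 + uw - 2vw + w^2 + u + 2v - w - 2 → 2uw - 2vw + w^2 - 2u - v - 2w - 2
  leading term uw: no divisor's leading term divides it; move 2uw to the remainder.
  leading term vw: subtract (1)·g_3 from -2vw + w^2 - 2u - v - 2w - 2 → w^2 + u + 2v - 2w + 2
  leading term w^2: no divisor's leading term divides it; move w^2 to the remainder.
  leading term u: no divisor's leading term divides it; move u to the remainder.
  leading term v: no divisor's leading term divides it; move 2v to the remainder.
  leading term w: no divisor's leading term divides it; move -2w to the remainder.
  leading term 1: no divisor's leading term divides it; move 2 to the remainder.
The remainder 2uw + w^2 + u + 2v - 2w + 2 is nonzero, so it would be added as the next basis element.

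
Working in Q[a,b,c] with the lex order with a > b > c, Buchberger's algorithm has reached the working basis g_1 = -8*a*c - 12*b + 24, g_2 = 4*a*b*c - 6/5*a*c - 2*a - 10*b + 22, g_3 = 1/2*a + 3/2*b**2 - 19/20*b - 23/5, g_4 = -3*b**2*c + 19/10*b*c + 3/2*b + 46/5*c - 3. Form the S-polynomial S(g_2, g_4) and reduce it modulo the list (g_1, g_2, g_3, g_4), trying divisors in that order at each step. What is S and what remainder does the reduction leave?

S(g_2, g_4) = 1/3*a*b*c + 46/15*a*c - a - 5/2*b**2 + 11/2*b; remainder on division = 0.

lcm(LM(g_2), LM(g_4)) = a*b**2*c.
S = (lcm/LT(g_2))·g_2 − (lcm/LT(g_4))·g_4 = 1/3*a*b*c + 46/15*a*c - a - 5/2*b**2 + 11/2*b.
Reduce S modulo (g_1, g_2, g_3, g_4) in that order:
  leading term a*b*c: subtract (-1/24*b)·g_1 from 1/3*a*b*c + 46/15*a*c - a - 5/2*b**2 + 11/2*b → 46/15*a*c - a - 3*b**2 + 13/2*b
  leading term a*c: subtract (-23/60)·g_1 from 46/15*a*c - a - 3*b**2 + 13/2*b → -a - 3*b**2 + 19/10*b + 46/5
  leading term a: subtract (-2)·g_3 from -a - 3*b**2 + 19/10*b + 46/5 → 0
The remainder is 0, so this S-polynomial contributes no new basis element.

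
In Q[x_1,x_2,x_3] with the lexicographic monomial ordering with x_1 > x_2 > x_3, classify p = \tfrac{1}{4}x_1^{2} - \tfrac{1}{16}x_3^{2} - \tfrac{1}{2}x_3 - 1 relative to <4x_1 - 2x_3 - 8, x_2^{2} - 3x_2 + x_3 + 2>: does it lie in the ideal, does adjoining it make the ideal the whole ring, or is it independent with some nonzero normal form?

First compute the reduced Gröbner basis of I by Buchberger's algorithm.
f_1 = 4x_1 - 2x_3 - 8, LT = x_1.
f_2 = x_2^{2} - 3x_2 + x_3 + 2, LT = x_2^{2}.

The S-polynomials (S(f_1,f_2)) all reduce to 0 modulo the current basis, so we have a Gröbner basis.
Inter-reduce: drop elements whose leading term is divisible by another's, tail-reduce, and make monic.
Reduced Gröbner basis: {x_1 - \tfrac{1}{2}x_3 - 2, x_2^{2} - 3x_2 + x_3 + 2}.
Label its elements g_1 = x_1 - \tfrac{1}{2}x_3 - 2, g_2 = x_2^{2} - 3x_2 + x_3 + 2.

Reduce p = \tfrac{1}{4}x_1^{2} - \tfrac{1}{16}x_3^{2} - \tfrac{1}{2}x_3 - 1 modulo G:
  leading term x_1^{2}: subtract (\tfrac{1}{4}x_1)·g_1 from \tfrac{1}{4}x_1^{2} - \tfrac{1}{16}x_3^{2} - \tfrac{1}{2}x_3 - 1 → \tfrac{1}{8}x_1x_3 + \tfrac{1}{2}x_1 - \tfrac{1}{16}x_3^{2} - \tfrac{1}{2}x_3 - 1
  leading term x_1x_3: subtract (\tfrac{1}{8}x_3)·g_1 from \tfrac{1}{8}x_1x_3 + \tfrac{1}{2}x_1 - \tfrac{1}{16}x_3^{2} - \tfrac{1}{2}x_3 - 1 → \tfrac{1}{2}x_1 - \tfrac{1}{4}x_3 - 1
  leading term x_1: subtract (\tfrac{1}{2})·g_1 from \tfrac{1}{2}x_1 - \tfrac{1}{4}x_3 - 1 → 0
  normal form = 0.
Since the normal form is 0, p ∈ I.

\tfrac{1}{4}x_1^{2} - \tfrac{1}{16}x_3^{2} - \tfrac{1}{2}x_3 - 1 lies in I (it reduces to 0).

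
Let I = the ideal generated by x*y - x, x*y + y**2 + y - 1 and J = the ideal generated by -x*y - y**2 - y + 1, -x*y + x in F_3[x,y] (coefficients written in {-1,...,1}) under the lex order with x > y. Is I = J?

For a fixed monomial order, each ideal has a unique reduced Gröbner basis; comparing bases decides equality.
Buchberger on the first generating set:
f_1 = x*y - x, LT = x*y.
f_2 = x*y + y**2 + y - 1, LT = x*y.

S(f_1,f_2): lcm = x*y. S = -x - y**2 - y + 1.
  leading term x: no divisor's leading term divides it; move -x to the remainder.
  leading term y**2: no divisor's leading term divides it; move -y**2 to the remainder.
  leading term y: no divisor's leading term divides it; move -y to the remainder.
  leading term 1: no divisor's leading term divides it; move 1 to the remainder.
  remainder -x - y**2 - y + 1 ≠ 0; add g_3 = -x - y**2 - y + 1 to the basis.

S(f_1,g_3): lcm = x*y. S = -x - y**3 - y**2 + y.
  leading term x: subtract (1)·g_3 from -x - y**3 - y**2 + y → -y**3 - y - 1
  leading term y**3: no divisor's leading term divides it; move -y**3 to the remainder.
  leading term y: no divisor's leading term divides it; move -y to the remainder.
  leading term 1: no divisor's leading term divides it; move -1 to the remainder.
  remainder -y**3 - y - 1 ≠ 0; add g_4 = -y**3 - y - 1 to the basis.

The other S-polynomials (S(f_2,g_3), S(f_1,g_4), S(f_2,g_4), S(g_3,g_4)) all reduce to 0 modulo the current basis, so we have a Gröbner basis.
Inter-reduce: drop elements whose leading term is divisible by another's, tail-reduce, and make monic.
Reduced Gröbner basis: {x + y**2 + y - 1, y**3 + y + 1}.

Buchberger on the second generating set:
h_1 = -x*y - y**2 - y + 1, LT = x*y.
h_2 = -x*y + x, LT = x*y.

S(h_1,h_2): lcm = x*y. S = x + y**2 + y - 1.
  leading term x: no divisor's leading term divides it; move x to the remainder.
  leading term y**2: no divisor's leading term divides it; move y**2 to the remainder.
  leading term y: no divisor's leading term divides it; move y to the remainder.
  leading term 1: no divisor's leading term divides it; move -1 to the remainder.
  remainder x + y**2 + y - 1 ≠ 0; add k_3 = x + y**2 + y - 1 to the basis.

S(h_1,k_3): lcm = x*y. S = -y**3 - y - 1.
  leading term y**3: no divisor's leading term divides it; move -y**3 to the remainder.
  leading term y: no divisor's leading term divides it; move -y to the remainder.
  leading term 1: no divisor's leading term divides it; move -1 to the remainder.
  remainder -y**3 - y - 1 ≠ 0; add k_4 = -y**3 - y - 1 to the basis.

The other S-polynomials (S(h_2,k_3), S(h_1,k_4), S(h_2,k_4), S(k_3,k_4)) all reduce to 0 modulo the current basis, so we have a Gröbner basis.
Inter-reduce: drop elements whose leading term is divisible by another's, tail-reduce, and make monic.
Reduced Gröbner basis: {x + y**2 + y - 1, y**3 + y + 1}.

The two bases agree; hence the ideals are identical.

Yes, the ideals are equal.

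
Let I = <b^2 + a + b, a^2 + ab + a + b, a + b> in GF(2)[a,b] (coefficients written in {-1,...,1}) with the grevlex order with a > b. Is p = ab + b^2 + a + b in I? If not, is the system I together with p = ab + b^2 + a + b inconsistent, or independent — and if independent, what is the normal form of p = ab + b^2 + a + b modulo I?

First compute the reduced Gröbner basis of I by Buchberger's algorithm.
f_1 = b^2 + a + b, LT = b^2.
f_2 = a^2 + ab + a + b, LT = a^2.
f_3 = a + b, LT = a.

The S-polynomials (S(f_1,f_2), S(f_1,f_3), S(f_2,f_3)) all reduce to 0 modulo the current basis, so we have a Gröbner basis.
Inter-reduce: drop elements whose leading term is divisible by another's, tail-reduce, and make monic.
Reduced Gröbner basis: {b^2, a + b}.
Label its elements g_1 = b^2, g_2 = a + b.

Reduce p = ab + b^2 + a + b modulo G:
  leading term ab: subtract (b)·g_2 from ab + b^2 + a + b → a + b
  leading term a: subtract (1)·g_2 from a + b → 0
  normal form = 0.
Since the normal form is 0, p ∈ I.

ab + b^2 + a + b lies in I (it reduces to 0).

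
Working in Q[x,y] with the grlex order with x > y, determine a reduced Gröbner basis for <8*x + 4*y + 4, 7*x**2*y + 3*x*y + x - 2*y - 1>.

G = {y**3 + 8/7*y**2 - 9/7*y - 6/7, x + 1/2*y + 1/2}

f_1 = 8*x + 4*y + 4, LT = x.
f_2 = 7*x**2*y + 3*x*y + x - 2*y - 1, LT = x**2*y.

S(f_1,f_2): lcm = x**2*y. S = 1/2*x*y**2 + 1/14*x*y - 1/7*x + 2/7*y + 1/7.
  leading term x*y**2: subtract (1/16*y**2)·f_1 from 1/2*x*y**2 + 1/14*x*y - 1/7*x + 2/7*y + 1/7 → -1/4*y**3 + 1/14*x*y - 1/4*y**2 - 1/7*x + 2/7*y + 1/7
  leading term y**3: no divisor's leading term divides it; move -1/4*y**3 to the remainder.
  leading term x*y: subtract (1/112*y)·f_1 from 1/14*x*y - 1/4*y**2 - 1/7*x + 2/7*y + 1/7 → -2/7*y**2 - 1/7*x + 1/4*y + 1/7
  leading term y**2: no divisor's leading term divides it; move -2/7*y**2 to the remainder.
  leading term x: subtract (-1/56)·f_1 from -1/7*x + 1/4*y + 1/7 → 9/28*y + 3/14
  leading term y: no divisor's leading term divides it; move 9/28*y to the remainder.
  leading term 1: no divisor's leading term divides it; move 3/14 to the remainder.
  remainder -1/4*y**3 - 2/7*y**2 + 9/28*y + 3/14 ≠ 0; add g_3 = -1/4*y**3 - 2/7*y**2 + 9/28*y + 3/14 to the basis.

The other S-polynomials (S(f_1,g_3), S(f_2,g_3)) all reduce to 0 modulo the current basis, so we have a Gröbner basis.
Inter-reduce: drop elements whose leading term is divisible by another's, tail-reduce, and make monic.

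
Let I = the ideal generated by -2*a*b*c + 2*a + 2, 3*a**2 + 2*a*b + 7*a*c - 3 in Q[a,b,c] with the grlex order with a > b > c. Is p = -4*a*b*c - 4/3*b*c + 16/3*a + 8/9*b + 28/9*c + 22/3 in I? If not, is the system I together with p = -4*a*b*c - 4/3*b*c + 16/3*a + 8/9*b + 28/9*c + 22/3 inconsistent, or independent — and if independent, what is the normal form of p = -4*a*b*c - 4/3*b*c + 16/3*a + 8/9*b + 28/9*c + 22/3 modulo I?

First compute the reduced Gröbner basis of I by Buchberger's algorithm.
f_1 = -2*a*b*c + 2*a + 2, LT = a*b*c.
f_2 = 3*a**2 + 2*a*b + 7*a*c - 3, LT = a**2.

S(f_1,f_2): lcm = a**2*b*c. S = -2/3*a*b**2*c - 7/3*a*b*c**2 - a**2 + b*c - a.
  leading term a*b**2*c: subtract (1/3*b)·f_1 from -2/3*a*b**2*c - 7/3*a*b*c**2 - a**2 + b*c - a → -7/3*a*b*c**2 - a**2 - 2/3*a*b + b*c - a - 2/3*b
  leading term a*b*c**2: subtract (7/6*c)·f_1 from -7/3*a*b*c**2 - a**2 - 2/3*a*b + b*c - a - 2/3*b → -a**2 - 2/3*a*b - 7/3*a*c + b*c - a - 2/3*b - 7/3*c
  leading term a**2: subtract (-1/3)·f_2 from -a**2 - 2/3*a*b - 7/3*a*c + b*c - a - 2/3*b - 7/3*c → b*c - a - 2/3*b - 7/3*c - 1
  leading term b*c: no divisor's leading term divides it; move b*c to the remainder.
  leading term a: no divisor's leading term divides it; move -a to the remainder.
  leading term b: no divisor's leading term divides it; move -2/3*b to the remainder.
  leading term c: no divisor's leading term divides it; move -7/3*c to the remainder.
  leading term 1: no divisor's leading term divides it; move -1 to the remainder.
  remainder b*c - a - 2/3*b - 7/3*c - 1 ≠ 0; add h_3 = b*c - a - 2/3*b - 7/3*c - 1 to the basis.

The other S-polynomials (S(f_1,h_3), S(f_2,h_3)) all reduce to 0 modulo the current basis, so we have a Gröbner basis.
Inter-reduce: drop elements whose leading term is divisible by another's, tail-reduce, and make monic.
Reduced Gröbner basis: {a**2 + 2/3*a*b + 7/3*a*c - 1, b*c - a - 2/3*b - 7/3*c - 1}.
Label its elements g_1 = a**2 + 2/3*a*b + 7/3*a*c - 1, g_2 = b*c - a - 2/3*b - 7/3*c - 1.

Reduce p = -4*a*b*c - 4/3*b*c + 16/3*a + 8/9*b + 28/9*c + 22/3 modulo G:
  leading term a*b*c: subtract (-4*a)·g_2 from -4*a*b*c - 4/3*b*c + 16/3*a + 8/9*b + 28/9*c + 22/3 → -4*a**2 - 8/3*a*b - 28/3*a*c - 4/3*b*c + 4/3*a + 8/9*b + 28/9*c + 22/3
  leading term a**2: subtract (-4)·g_1 from -4*a**2 - 8/3*a*b - 28/3*a*c - 4/3*b*c + 4/3*a + 8/9*b + 28/9*c + 22/3 → -4/3*b*c + 4/3*a + 8/9*b + 28/9*c + 10/3
  leading term b*c: subtract (-4/3)·g_2 from -4/3*b*c + 4/3*a + 8/9*b + 28/9*c + 10/3 → 2
  leading term 1: no divisor's leading term divides it; move 2 to the remainder.
  normal form = 2.
The normal form is nonzero, so p ∉ I. Since p minus its normal form lies in I, I + (p) = I + (r) where r = 2; decide whether this ideal is the whole ring.
Here r = 2 is a nonzero constant, hence a unit: 1 ∈ I + (p), the Gröbner basis of I + (p) is {1}, and the enlarged system has no common solution — adjoining p is inconsistent.

Adjoining -4*a*b*c - 4/3*b*c + 16/3*a + 8/9*b + 28/9*c + 22/3 makes the ideal the whole ring: the system is inconsistent.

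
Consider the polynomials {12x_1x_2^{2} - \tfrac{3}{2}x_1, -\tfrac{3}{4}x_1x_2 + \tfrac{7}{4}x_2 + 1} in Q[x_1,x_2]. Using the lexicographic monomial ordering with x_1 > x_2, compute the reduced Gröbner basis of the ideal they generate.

G = {x_1 - \tfrac{56}{3}x_2^{2} - \tfrac{32}{3}x_2, x_2^{3} + \tfrac{4}{7}x_2^{2} - \tfrac{1}{8}x_2 - \tfrac{1}{14}}

Buchberger's algorithm terminates because the ascending chain of leading-term ideals stabilizes.

f_1 = 12x_1x_2^{2} - \tfrac{3}{2}x_1, LT = x_1x_2^{2}.
f_2 = -\tfrac{3}{4}x_1x_2 + \tfrac{7}{4}x_2 + 1, LT = x_1x_2.

S(f_1,f_2): lcm = x_1x_2^{2}. S = -\tfrac{1}{8}x_1 + \tfrac{7}{3}x_2^{2} + \tfrac{4}{3}x_2.
  leading term x_1: no divisor's leading term divides it; move -\tfrac{1}{8}x_1 to the remainder.
  leading term x_2^{2}: no divisor's leading term divides it; move \tfrac{7}{3}x_2^{2} to the remainder.
  leading term x_2: no divisor's leading term divides it; move \tfrac{4}{3}x_2 to the remainder.
  remainder -\tfrac{1}{8}x_1 + \tfrac{7}{3}x_2^{2} + \tfrac{4}{3}x_2 ≠ 0; add g_3 = -\tfrac{1}{8}x_1 + \tfrac{7}{3}x_2^{2} + \tfrac{4}{3}x_2 to the basis.

S(f_1,g_3): lcm = x_1x_2^{2}. S = -\tfrac{1}{8}x_1 + \tfrac{56}{3}x_2^{4} + \tfrac{32}{3}x_2^{3}.
  leading term x_1: subtract (1)·g_3 from -\tfrac{1}{8}x_1 + \tfrac{56}{3}x_2^{4} + \tfrac{32}{3}x_2^{3} → \tfrac{56}{3}x_2^{4} + \tfrac{32}{3}x_2^{3} - \tfrac{7}{3}x_2^{2} - \tfrac{4}{3}x_2
  leading term x_2^{4}: no divisor's leading term divides it; move \tfrac{56}{3}x_2^{4} to the remainder.
  leading term x_2^{3}: no divisor's leading term divides it; move \tfrac{32}{3}x_2^{3} to the remainder.
  leading term x_2^{2}: no divisor's leading term divides it; move -\tfrac{7}{3}x_2^{2} to the remainder.
  leading term x_2: no divisor's leading term divides it; move -\tfrac{4}{3}x_2 to the remainder.
  remainder \tfrac{56}{3}x_2^{4} + \tfrac{32}{3}x_2^{3} - \tfrac{7}{3}x_2^{2} - \tfrac{4}{3}x_2 ≠ 0; add g_4 = \tfrac{56}{3}x_2^{4} + \tfrac{32}{3}x_2^{3} - \tfrac{7}{3}x_2^{2} - \tfrac{4}{3}x_2 to the basis.

S(f_2,g_3): lcm = x_1x_2. S = \tfrac{56}{3}x_2^{3} + \tfrac{32}{3}x_2^{2} - \tfrac{7}{3}x_2 - \tfrac{4}{3}.
  leading term x_2^{3}: no divisor's leading term divides it; move \tfrac{56}{3}x_2^{3} to the remainder.
  leading term x_2^{2}: no divisor's leading term divides it; move \tfrac{32}{3}x_2^{2} to the remainder.
  leading term x_2: no divisor's leading term divides it; move -\tfrac{7}{3}x_2 to the remainder.
  leading term 1: no divisor's leading term divides it; move -\tfrac{4}{3} to the remainder.
  remainder \tfrac{56}{3}x_2^{3} + \tfrac{32}{3}x_2^{2} - \tfrac{7}{3}x_2 - \tfrac{4}{3} ≠ 0; add g_5 = \tfrac{56}{3}x_2^{3} + \tfrac{32}{3}x_2^{2} - \tfrac{7}{3}x_2 - \tfrac{4}{3} to the basis.

The other S-polynomials (S(f_1,g_4), S(f_2,g_4), S(g_3,g_4), S(f_1,g_5), S(f_2,g_5), S(g_3,g_5), S(g_4,g_5)) all reduce to 0 modulo the current basis, so we have a Gröbner basis.
Inter-reduce: drop elements whose leading term is divisible by another's, tail-reduce, and make monic.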